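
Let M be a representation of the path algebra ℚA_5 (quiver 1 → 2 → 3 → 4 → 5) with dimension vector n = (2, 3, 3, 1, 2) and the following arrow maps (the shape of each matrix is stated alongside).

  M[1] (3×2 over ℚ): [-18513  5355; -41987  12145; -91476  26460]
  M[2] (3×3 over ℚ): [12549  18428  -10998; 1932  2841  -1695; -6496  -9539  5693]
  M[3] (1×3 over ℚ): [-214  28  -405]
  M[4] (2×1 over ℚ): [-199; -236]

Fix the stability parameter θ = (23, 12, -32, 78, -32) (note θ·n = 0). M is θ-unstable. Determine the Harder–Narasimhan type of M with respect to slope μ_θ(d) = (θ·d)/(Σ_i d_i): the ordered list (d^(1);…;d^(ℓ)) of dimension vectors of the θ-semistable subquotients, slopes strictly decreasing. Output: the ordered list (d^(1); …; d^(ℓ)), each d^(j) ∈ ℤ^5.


Via rank(M_{q-1}∘⋯∘M_p): M ≅ I[1,1], I[1,5], I[2,2], I[2,3], I[3,3], I[5,5].
μ_θ-semistable layers: μ^(1)=23; μ^(2)=12; μ^(3)=1; μ^(4)=-10; μ^(5)=-32

((1, 0, 0, 1, 1); (0, 1, 0, 0, 0); (1, 1, 1, 0, 0); (0, 1, 1, 0, 0); (0, 0, 1, 0, 1))


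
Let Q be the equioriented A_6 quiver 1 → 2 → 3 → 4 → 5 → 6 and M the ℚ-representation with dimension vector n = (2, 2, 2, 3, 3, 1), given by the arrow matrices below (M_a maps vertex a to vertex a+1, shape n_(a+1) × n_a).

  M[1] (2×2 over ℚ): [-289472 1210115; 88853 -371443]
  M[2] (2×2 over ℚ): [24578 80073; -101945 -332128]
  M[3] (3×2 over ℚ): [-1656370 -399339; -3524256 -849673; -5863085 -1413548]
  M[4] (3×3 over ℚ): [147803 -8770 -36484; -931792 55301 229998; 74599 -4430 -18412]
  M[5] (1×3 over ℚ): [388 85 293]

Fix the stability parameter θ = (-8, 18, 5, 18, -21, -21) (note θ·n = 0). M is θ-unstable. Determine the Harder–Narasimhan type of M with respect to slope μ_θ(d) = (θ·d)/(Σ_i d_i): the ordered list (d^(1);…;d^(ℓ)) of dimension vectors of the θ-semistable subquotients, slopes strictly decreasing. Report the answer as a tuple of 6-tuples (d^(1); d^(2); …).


Interval decomposition of M: I[1,4], I[1,5], I[4,6], I[5,5].
HN type (ℓ=5): μ^(1)=18; μ^(2)=23/2; μ^(3)=5; μ^(4)=-8; μ^(5)=-21

((0, 0, 0, 1, 0, 0); (0, 1, 1, 0, 0, 0); (0, 1, 1, 1, 1, 0); (2, 0, 0, 1, 1, 1); (0, 0, 0, 0, 1, 0))


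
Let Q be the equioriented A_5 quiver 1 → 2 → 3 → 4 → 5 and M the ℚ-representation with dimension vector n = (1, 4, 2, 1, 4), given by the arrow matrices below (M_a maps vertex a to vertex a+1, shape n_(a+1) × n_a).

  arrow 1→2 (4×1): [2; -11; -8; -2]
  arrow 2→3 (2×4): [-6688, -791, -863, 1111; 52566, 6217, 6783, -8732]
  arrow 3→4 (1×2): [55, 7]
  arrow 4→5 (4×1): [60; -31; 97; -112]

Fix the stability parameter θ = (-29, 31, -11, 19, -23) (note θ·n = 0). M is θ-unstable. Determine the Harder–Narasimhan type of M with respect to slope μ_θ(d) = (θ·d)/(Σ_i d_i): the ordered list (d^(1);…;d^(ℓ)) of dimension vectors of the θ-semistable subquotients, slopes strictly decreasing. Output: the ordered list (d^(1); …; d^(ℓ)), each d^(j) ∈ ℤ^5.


Via rank(M_{q-1}∘⋯∘M_p): M ≅ I[1,3], I[2,2]^2, I[2,5], I[5,5]^3.
μ_θ-semistable layers: μ^(1)=31; μ^(2)=10; μ^(3)=4; μ^(4)=-23; μ^(5)=-29

((0, 2, 0, 0, 0); (0, 1, 1, 0, 0); (0, 1, 1, 1, 1); (0, 0, 0, 0, 3); (1, 0, 0, 0, 0))


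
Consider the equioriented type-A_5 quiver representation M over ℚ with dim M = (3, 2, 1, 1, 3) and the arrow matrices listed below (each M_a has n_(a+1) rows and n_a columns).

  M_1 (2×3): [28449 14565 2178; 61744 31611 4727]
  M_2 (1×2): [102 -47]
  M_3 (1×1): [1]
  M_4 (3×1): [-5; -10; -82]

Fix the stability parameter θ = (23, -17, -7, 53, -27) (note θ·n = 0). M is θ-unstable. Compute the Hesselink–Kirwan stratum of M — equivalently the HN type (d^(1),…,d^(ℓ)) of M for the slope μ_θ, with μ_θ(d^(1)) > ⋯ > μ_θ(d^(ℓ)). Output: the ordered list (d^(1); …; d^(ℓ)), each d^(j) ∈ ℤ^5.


Barcode: M ≅ I[1,1], I[1,2], I[1,5], I[5,5]^2. HN layers by μ_θ (5 steps, strictly decreasing):
  μ^(1)=23; μ^(2)=13; μ^(3)=3; μ^(4)=-1/3; μ^(5)=-27

((1, 0, 0, 0, 0); (0, 0, 0, 1, 1); (1, 1, 0, 0, 0); (1, 1, 1, 0, 0); (0, 0, 0, 0, 2))


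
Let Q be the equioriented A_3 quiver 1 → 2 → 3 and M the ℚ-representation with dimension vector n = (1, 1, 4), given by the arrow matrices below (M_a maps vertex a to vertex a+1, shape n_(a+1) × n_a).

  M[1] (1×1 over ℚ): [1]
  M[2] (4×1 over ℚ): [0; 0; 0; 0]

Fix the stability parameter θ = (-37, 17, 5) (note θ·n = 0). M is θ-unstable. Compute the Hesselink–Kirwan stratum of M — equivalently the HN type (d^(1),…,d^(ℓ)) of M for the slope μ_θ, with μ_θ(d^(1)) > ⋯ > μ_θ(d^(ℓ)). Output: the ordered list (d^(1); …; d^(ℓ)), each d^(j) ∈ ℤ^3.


Via rank(M_{q-1}∘⋯∘M_p): M ≅ I[1,2], I[3,3]^4.
μ_θ-semistable layers: μ^(1)=17; μ^(2)=5; μ^(3)=-37

((0, 1, 0); (0, 0, 4); (1, 0, 0))


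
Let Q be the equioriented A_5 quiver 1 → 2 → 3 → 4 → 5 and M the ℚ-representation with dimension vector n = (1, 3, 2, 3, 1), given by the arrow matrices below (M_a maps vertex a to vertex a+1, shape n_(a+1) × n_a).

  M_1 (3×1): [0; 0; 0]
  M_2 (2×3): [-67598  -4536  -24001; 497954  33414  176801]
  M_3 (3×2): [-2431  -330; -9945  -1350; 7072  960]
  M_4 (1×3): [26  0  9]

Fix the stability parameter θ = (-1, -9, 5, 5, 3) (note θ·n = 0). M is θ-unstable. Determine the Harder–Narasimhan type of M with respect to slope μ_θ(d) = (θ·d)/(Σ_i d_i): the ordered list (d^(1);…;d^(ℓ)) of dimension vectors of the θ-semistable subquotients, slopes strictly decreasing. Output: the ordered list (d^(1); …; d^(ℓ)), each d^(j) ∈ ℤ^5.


Barcode: M ≅ I[1,1], I[2,2], I[2,3], I[2,5], I[4,4]^2. HN layers by μ_θ (4 steps, strictly decreasing):
  μ^(1)=5; μ^(2)=13/3; μ^(3)=-1; μ^(4)=-9

((0, 0, 1, 2, 0); (0, 0, 1, 1, 1); (1, 0, 0, 0, 0); (0, 3, 0, 0, 0))


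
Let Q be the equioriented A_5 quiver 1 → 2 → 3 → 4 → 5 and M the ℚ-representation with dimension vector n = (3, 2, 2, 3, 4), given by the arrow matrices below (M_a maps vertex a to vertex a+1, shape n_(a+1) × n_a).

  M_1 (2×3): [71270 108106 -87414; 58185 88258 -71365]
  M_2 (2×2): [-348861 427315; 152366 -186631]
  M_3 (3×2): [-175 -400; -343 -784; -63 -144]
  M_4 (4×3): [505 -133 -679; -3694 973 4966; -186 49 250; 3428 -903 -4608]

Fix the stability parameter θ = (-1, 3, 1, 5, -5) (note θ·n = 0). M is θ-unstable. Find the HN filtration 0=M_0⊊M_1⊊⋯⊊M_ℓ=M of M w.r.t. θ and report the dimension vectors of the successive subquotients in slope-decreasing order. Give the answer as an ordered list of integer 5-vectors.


Interval decomposition of M: I[1,1], I[1,3], I[1,5], I[4,4], I[4,5], I[5,5]^2.
HN type (ℓ=6): μ^(1)=5; μ^(2)=2; μ^(3)=1; μ^(4)=0; μ^(5)=-1; μ^(6)=-5

((0, 0, 0, 1, 0); (0, 1, 1, 0, 0); (0, 1, 1, 1, 1); (0, 0, 0, 1, 1); (3, 0, 0, 0, 0); (0, 0, 0, 0, 2))


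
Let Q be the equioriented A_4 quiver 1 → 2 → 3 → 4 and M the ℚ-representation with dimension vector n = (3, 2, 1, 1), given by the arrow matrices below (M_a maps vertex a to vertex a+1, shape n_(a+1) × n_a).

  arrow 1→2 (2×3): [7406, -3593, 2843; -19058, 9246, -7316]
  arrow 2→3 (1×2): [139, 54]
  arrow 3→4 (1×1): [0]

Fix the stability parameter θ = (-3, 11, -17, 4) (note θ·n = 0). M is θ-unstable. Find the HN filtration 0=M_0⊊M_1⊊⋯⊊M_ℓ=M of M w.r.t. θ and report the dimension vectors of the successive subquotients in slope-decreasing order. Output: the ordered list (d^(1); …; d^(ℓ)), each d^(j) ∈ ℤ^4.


Interval decomposition of M: I[1,1], I[1,2], I[1,3], I[4,4].
HN type (ℓ=3): μ^(1)=11; μ^(2)=4; μ^(3)=-3

((0, 1, 0, 0); (0, 0, 0, 1); (3, 1, 1, 0))


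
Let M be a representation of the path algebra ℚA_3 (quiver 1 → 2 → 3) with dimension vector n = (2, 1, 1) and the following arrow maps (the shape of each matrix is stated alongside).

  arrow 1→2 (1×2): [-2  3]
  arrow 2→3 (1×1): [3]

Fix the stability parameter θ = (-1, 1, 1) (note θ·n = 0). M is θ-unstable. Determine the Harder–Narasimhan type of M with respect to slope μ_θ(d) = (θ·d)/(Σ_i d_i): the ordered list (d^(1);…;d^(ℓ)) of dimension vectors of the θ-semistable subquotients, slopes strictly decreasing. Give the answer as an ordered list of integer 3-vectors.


Via rank(M_{q-1}∘⋯∘M_p): M ≅ I[1,1], I[1,3].
μ_θ-semistable layers: μ^(1)=1; μ^(2)=-1

((0, 1, 1); (2, 0, 0))


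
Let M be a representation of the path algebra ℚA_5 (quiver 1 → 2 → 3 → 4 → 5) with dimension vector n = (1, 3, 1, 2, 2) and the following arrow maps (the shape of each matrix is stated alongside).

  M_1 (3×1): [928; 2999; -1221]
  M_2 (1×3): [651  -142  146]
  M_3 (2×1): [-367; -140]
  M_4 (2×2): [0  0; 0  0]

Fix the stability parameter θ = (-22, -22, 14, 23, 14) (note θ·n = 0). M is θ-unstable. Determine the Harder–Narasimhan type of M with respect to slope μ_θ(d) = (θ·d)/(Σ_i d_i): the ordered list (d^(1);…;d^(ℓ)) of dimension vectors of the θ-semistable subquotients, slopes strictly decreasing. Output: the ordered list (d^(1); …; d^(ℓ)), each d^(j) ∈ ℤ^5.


Barcode: M ≅ I[1,4], I[2,2]^2, I[4,4], I[5,5]^2. HN layers by μ_θ (3 steps, strictly decreasing):
  μ^(1)=23; μ^(2)=14; μ^(3)=-22

((0, 0, 0, 2, 0); (0, 0, 1, 0, 2); (1, 3, 0, 0, 0))


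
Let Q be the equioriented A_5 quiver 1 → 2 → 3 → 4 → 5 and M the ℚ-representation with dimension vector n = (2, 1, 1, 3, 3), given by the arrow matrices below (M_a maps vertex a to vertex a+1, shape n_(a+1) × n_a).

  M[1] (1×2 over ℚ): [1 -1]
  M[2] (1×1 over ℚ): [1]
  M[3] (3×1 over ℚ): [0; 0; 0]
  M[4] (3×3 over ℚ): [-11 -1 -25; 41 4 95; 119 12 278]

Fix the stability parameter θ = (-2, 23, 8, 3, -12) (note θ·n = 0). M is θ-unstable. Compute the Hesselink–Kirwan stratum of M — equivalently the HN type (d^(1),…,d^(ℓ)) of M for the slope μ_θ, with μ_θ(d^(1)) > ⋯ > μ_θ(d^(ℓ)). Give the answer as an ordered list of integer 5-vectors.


Via rank(M_{q-1}∘⋯∘M_p): M ≅ I[1,1], I[1,3], I[4,5]^3.
μ_θ-semistable layers: μ^(1)=31/2; μ^(2)=-2; μ^(3)=-9/2

((0, 1, 1, 0, 0); (2, 0, 0, 0, 0); (0, 0, 0, 3, 3))


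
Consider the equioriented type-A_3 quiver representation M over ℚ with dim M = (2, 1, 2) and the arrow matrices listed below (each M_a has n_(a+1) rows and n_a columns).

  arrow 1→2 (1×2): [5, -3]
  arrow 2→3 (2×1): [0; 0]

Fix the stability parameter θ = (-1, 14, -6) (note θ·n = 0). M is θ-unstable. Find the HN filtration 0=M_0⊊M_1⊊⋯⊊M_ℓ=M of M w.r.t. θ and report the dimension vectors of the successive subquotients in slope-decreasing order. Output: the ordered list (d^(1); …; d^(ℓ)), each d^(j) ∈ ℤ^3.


Via rank(M_{q-1}∘⋯∘M_p): M ≅ I[1,1], I[1,2], I[3,3]^2.
μ_θ-semistable layers: μ^(1)=14; μ^(2)=-1; μ^(3)=-6

((0, 1, 0); (2, 0, 0); (0, 0, 2))


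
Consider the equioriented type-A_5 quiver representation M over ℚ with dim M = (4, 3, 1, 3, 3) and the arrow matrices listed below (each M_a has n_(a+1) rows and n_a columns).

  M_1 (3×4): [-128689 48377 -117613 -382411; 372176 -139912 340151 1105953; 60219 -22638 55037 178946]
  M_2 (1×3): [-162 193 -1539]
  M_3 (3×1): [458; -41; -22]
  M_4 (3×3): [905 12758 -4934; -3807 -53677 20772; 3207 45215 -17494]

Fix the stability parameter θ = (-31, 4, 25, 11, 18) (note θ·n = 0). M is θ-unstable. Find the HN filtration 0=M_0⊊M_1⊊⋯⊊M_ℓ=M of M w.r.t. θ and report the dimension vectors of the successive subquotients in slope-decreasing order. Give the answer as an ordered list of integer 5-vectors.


Via rank(M_{q-1}∘⋯∘M_p): M ≅ I[1,1], I[1,2]^2, I[1,5], I[4,5]^2.
μ_θ-semistable layers: μ^(1)=18; μ^(2)=11; μ^(3)=4; μ^(4)=-31

((0, 0, 1, 1, 3); (0, 0, 0, 2, 0); (0, 3, 0, 0, 0); (4, 0, 0, 0, 0))


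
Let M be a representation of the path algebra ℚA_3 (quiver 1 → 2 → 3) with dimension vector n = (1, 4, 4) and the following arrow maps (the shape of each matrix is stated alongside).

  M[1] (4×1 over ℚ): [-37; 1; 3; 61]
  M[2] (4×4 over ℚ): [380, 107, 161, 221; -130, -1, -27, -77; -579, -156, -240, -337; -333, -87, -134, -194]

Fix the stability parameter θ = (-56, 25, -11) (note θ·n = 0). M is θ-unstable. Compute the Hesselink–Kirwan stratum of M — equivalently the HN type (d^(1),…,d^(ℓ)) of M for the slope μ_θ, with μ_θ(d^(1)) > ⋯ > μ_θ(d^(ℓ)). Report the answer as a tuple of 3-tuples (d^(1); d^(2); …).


Via rank(M_{q-1}∘⋯∘M_p): M ≅ I[1,3], I[2,3]^3.
μ_θ-semistable layers: μ^(1)=7; μ^(2)=-56

((0, 4, 4); (1, 0, 0))


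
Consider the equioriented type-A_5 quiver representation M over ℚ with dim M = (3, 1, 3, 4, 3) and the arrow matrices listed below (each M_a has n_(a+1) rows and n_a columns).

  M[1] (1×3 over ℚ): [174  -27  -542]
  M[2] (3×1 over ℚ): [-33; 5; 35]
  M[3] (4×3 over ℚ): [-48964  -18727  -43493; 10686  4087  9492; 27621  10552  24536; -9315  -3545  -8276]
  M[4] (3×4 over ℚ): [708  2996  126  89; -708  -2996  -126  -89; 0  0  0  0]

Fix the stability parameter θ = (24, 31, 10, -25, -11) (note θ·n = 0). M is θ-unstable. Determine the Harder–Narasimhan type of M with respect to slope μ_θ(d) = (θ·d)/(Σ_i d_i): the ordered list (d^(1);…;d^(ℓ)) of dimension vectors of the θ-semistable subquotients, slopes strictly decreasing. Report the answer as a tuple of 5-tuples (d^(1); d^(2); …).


Via rank(M_{q-1}∘⋯∘M_p): M ≅ I[1,1]^2, I[1,4], I[3,4], I[3,5], I[4,4], I[5,5]^2.
μ_θ-semistable layers: μ^(1)=24; μ^(2)=10; μ^(3)=-15/2; μ^(4)=-26/3; μ^(5)=-11; μ^(6)=-25

((2, 0, 0, 0, 0); (1, 1, 1, 1, 0); (0, 0, 1, 1, 0); (0, 0, 1, 1, 1); (0, 0, 0, 0, 2); (0, 0, 0, 1, 0))


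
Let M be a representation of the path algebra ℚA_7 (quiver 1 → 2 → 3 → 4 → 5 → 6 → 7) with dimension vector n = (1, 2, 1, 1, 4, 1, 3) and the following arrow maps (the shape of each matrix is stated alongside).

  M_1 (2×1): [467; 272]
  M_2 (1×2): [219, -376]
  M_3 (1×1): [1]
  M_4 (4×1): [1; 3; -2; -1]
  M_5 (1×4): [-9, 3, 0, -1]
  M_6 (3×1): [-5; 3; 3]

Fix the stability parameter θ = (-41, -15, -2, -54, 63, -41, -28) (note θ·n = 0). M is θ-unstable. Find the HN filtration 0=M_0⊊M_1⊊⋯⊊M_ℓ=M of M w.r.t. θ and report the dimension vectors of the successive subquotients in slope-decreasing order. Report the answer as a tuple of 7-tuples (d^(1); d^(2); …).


Barcode: M ≅ I[1,7], I[2,2], I[5,5]^3, I[7,7]^2. HN layers by μ_θ (6 steps, strictly decreasing):
  μ^(1)=63; μ^(2)=-2; μ^(3)=-15; μ^(4)=-71/3; μ^(5)=-28; μ^(6)=-41

((0, 0, 0, 0, 3, 0, 0); (0, 0, 0, 0, 1, 1, 1); (0, 1, 0, 0, 0, 0, 0); (0, 1, 1, 1, 0, 0, 0); (0, 0, 0, 0, 0, 0, 2); (1, 0, 0, 0, 0, 0, 0))


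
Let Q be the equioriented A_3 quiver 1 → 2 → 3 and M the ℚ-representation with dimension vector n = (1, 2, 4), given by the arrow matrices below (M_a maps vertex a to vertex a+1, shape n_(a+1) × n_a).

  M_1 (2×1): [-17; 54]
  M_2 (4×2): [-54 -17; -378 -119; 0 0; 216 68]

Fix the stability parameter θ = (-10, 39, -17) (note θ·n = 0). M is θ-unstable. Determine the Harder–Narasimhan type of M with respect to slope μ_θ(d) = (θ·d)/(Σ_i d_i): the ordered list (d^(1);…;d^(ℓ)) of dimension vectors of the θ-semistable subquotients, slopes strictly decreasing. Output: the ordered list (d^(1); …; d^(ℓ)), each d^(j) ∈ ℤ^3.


Interval decomposition of M: I[1,2], I[2,3], I[3,3]^3.
HN type (ℓ=4): μ^(1)=39; μ^(2)=11; μ^(3)=-10; μ^(4)=-17

((0, 1, 0); (0, 1, 1); (1, 0, 0); (0, 0, 3))


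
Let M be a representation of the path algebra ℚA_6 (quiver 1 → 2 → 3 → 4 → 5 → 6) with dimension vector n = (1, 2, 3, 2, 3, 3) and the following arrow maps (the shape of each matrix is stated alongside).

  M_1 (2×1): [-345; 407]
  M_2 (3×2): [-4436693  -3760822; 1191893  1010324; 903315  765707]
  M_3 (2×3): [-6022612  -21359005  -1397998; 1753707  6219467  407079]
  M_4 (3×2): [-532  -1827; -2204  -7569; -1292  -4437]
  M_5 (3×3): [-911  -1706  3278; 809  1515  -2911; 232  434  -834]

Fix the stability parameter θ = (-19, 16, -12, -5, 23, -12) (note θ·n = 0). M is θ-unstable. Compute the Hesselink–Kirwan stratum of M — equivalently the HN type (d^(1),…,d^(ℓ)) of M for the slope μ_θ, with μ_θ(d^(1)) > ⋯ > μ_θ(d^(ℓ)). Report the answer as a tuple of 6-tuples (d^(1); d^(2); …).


Barcode: M ≅ I[1,4], I[2,6], I[3,3], I[5,5], I[5,6], I[6,6]. HN layers by μ_θ (5 steps, strictly decreasing):
  μ^(1)=23; μ^(2)=11/2; μ^(3)=-1/3; μ^(4)=-12; μ^(5)=-19

((0, 0, 0, 0, 1, 0); (0, 0, 0, 0, 2, 2); (0, 2, 2, 2, 0, 0); (0, 0, 1, 0, 0, 1); (1, 0, 0, 0, 0, 0))


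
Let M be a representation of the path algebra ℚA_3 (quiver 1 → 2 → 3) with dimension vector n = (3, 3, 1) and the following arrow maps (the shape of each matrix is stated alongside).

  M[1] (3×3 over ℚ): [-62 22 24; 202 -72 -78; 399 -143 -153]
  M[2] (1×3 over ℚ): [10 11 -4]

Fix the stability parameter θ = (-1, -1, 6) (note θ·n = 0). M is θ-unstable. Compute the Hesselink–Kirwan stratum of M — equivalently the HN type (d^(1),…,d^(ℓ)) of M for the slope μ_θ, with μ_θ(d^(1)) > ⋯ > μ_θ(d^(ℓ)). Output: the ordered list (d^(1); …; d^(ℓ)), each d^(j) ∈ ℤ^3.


Barcode: M ≅ I[1,2]^2, I[1,3]. HN layers by μ_θ (2 steps, strictly decreasing):
  μ^(1)=6; μ^(2)=-1

((0, 0, 1); (3, 3, 0))


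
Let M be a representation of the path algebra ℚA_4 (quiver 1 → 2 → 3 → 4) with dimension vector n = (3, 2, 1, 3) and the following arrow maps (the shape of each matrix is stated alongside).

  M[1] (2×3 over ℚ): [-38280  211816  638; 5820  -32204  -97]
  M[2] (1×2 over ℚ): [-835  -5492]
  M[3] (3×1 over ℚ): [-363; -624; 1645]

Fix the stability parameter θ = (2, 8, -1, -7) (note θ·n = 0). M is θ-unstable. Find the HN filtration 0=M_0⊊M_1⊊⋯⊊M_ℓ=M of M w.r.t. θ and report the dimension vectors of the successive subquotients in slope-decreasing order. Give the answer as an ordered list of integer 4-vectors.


Interval decomposition of M: I[1,1]^2, I[1,4], I[2,2], I[4,4]^2.
HN type (ℓ=4): μ^(1)=8; μ^(2)=2; μ^(3)=1/2; μ^(4)=-7

((0, 1, 0, 0); (2, 0, 0, 0); (1, 1, 1, 1); (0, 0, 0, 2))


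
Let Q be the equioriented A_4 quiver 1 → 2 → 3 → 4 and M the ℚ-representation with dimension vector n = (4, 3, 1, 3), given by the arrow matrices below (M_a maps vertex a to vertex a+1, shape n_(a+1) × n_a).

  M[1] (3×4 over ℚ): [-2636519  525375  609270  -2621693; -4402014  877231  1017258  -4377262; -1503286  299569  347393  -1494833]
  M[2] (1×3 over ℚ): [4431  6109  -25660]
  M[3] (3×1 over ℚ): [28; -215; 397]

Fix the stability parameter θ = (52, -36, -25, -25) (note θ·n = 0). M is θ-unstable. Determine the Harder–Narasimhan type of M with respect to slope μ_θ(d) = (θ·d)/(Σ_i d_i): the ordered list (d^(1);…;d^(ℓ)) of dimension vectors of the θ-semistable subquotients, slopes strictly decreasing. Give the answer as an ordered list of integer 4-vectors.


Via rank(M_{q-1}∘⋯∘M_p): M ≅ I[1,1], I[1,2]^2, I[1,4], I[4,4]^2.
μ_θ-semistable layers: μ^(1)=52; μ^(2)=8; μ^(3)=-17/2; μ^(4)=-25

((1, 0, 0, 0); (2, 2, 0, 0); (1, 1, 1, 1); (0, 0, 0, 2))


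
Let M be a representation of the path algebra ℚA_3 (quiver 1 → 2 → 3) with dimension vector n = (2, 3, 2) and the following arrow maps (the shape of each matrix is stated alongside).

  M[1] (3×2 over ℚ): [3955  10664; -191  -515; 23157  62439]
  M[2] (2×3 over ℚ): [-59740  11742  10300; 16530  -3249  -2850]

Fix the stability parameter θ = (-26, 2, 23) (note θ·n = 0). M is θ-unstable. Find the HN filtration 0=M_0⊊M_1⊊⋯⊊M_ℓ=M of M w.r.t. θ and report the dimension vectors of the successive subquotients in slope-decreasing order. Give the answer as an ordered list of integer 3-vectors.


Via rank(M_{q-1}∘⋯∘M_p): M ≅ I[1,2], I[1,3], I[2,2], I[3,3].
μ_θ-semistable layers: μ^(1)=23; μ^(2)=2; μ^(3)=-26

((0, 0, 2); (0, 3, 0); (2, 0, 0))


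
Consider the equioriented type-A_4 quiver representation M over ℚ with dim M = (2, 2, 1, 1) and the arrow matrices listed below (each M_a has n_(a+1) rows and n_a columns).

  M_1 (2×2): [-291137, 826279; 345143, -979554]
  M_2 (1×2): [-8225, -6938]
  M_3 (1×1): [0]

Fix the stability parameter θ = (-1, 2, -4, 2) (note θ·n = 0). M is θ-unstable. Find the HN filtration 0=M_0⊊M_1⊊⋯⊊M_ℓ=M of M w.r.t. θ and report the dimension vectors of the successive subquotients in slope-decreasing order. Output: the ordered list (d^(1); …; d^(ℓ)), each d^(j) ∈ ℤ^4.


Via rank(M_{q-1}∘⋯∘M_p): M ≅ I[1,2], I[1,3], I[4,4].
μ_θ-semistable layers: μ^(1)=2; μ^(2)=-1

((0, 1, 0, 1); (2, 1, 1, 0))


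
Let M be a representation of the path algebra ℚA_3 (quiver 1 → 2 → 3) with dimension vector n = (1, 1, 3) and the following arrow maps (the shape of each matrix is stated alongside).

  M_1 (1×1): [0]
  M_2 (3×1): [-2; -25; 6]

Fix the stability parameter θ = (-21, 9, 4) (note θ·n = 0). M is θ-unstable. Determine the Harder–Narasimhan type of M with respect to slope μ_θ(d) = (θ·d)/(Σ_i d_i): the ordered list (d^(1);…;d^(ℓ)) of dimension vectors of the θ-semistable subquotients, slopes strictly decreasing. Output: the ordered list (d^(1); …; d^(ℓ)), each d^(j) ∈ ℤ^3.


Barcode: M ≅ I[1,1], I[2,3], I[3,3]^2. HN layers by μ_θ (3 steps, strictly decreasing):
  μ^(1)=13/2; μ^(2)=4; μ^(3)=-21

((0, 1, 1); (0, 0, 2); (1, 0, 0))


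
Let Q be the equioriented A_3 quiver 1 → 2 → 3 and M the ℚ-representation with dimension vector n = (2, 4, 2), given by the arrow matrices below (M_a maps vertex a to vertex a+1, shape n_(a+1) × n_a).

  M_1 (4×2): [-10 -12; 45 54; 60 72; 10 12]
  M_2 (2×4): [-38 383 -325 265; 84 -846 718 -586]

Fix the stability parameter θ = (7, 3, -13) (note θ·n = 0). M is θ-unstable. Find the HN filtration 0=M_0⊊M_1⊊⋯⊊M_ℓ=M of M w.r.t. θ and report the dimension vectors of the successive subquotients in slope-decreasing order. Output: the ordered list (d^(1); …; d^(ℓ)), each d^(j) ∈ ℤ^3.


Interval decomposition of M: I[1,1], I[1,3], I[2,2]^2, I[2,3].
HN type (ℓ=4): μ^(1)=7; μ^(2)=3; μ^(3)=-1; μ^(4)=-5

((1, 0, 0); (0, 2, 0); (1, 1, 1); (0, 1, 1))


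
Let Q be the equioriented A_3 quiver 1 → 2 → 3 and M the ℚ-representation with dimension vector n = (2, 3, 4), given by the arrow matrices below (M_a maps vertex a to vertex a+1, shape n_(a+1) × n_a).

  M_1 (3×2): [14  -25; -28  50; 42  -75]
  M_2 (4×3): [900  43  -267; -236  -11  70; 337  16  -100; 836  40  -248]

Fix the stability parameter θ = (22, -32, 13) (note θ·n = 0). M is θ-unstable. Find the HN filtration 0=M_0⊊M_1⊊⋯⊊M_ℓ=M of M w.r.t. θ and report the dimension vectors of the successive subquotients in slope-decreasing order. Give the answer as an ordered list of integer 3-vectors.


Barcode: M ≅ I[1,1], I[1,3], I[2,3]^2, I[3,3]. HN layers by μ_θ (4 steps, strictly decreasing):
  μ^(1)=22; μ^(2)=13; μ^(3)=-5; μ^(4)=-32

((1, 0, 0); (0, 0, 4); (1, 1, 0); (0, 2, 0))


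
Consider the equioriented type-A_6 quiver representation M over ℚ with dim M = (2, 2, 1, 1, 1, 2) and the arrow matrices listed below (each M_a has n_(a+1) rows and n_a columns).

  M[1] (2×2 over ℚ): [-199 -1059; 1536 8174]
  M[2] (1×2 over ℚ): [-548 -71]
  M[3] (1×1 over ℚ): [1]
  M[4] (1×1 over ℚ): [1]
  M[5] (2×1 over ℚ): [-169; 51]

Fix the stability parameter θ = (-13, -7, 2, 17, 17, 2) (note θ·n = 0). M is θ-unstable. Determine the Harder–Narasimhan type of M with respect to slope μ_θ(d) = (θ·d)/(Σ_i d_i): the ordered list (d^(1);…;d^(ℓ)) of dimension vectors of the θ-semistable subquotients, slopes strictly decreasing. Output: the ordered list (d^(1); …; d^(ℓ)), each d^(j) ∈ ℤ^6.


Barcode: M ≅ I[1,2], I[1,6], I[6,6]. HN layers by μ_θ (4 steps, strictly decreasing):
  μ^(1)=12; μ^(2)=2; μ^(3)=-7; μ^(4)=-13

((0, 0, 0, 1, 1, 1); (0, 0, 1, 0, 0, 1); (0, 2, 0, 0, 0, 0); (2, 0, 0, 0, 0, 0))


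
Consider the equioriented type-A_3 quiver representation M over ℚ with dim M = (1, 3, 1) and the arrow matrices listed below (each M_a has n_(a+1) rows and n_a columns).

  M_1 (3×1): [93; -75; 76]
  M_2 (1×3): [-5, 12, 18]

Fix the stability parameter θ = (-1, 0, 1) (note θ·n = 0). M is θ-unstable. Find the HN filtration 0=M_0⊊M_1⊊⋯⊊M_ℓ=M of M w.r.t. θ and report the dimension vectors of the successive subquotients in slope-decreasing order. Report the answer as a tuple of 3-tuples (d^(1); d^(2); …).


Via rank(M_{q-1}∘⋯∘M_p): M ≅ I[1,3], I[2,2]^2.
μ_θ-semistable layers: μ^(1)=1; μ^(2)=0; μ^(3)=-1

((0, 0, 1); (0, 3, 0); (1, 0, 0))


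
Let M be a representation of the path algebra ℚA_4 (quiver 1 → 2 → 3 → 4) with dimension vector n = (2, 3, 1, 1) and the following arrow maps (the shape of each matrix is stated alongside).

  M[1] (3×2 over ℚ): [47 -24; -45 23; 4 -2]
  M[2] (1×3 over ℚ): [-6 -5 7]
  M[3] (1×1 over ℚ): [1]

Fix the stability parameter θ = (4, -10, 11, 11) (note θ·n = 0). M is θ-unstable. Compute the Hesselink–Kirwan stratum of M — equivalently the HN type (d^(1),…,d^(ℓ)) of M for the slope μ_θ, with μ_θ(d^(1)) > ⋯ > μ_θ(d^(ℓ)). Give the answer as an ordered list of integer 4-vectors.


Barcode: M ≅ I[1,2], I[1,4], I[2,2]. HN layers by μ_θ (3 steps, strictly decreasing):
  μ^(1)=11; μ^(2)=-3; μ^(3)=-10

((0, 0, 1, 1); (2, 2, 0, 0); (0, 1, 0, 0))


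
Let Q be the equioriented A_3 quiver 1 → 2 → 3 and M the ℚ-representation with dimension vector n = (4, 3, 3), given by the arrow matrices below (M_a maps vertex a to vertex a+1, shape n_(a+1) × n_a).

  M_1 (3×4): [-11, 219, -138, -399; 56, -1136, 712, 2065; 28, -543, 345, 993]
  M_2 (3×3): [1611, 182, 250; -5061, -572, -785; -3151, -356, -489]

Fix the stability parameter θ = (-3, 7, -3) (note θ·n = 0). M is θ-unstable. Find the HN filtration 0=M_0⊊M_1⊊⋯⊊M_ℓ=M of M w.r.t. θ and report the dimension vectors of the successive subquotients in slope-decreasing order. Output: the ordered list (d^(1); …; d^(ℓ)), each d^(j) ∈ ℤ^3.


Barcode: M ≅ I[1,1], I[1,3]^3. HN layers by μ_θ (2 steps, strictly decreasing):
  μ^(1)=2; μ^(2)=-3

((0, 3, 3); (4, 0, 0))


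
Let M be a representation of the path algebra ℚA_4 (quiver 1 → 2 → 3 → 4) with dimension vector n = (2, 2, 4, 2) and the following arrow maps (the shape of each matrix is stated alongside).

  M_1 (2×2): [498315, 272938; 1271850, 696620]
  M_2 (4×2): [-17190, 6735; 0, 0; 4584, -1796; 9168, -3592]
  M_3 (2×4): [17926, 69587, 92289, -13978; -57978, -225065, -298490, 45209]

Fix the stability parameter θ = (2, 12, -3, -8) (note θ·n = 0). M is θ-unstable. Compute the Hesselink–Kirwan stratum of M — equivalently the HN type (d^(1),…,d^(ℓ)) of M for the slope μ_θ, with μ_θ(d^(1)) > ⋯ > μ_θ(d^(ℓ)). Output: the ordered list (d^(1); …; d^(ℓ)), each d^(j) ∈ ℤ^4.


Via rank(M_{q-1}∘⋯∘M_p): M ≅ I[1,1], I[1,4], I[2,2], I[3,3]^2, I[3,4].
μ_θ-semistable layers: μ^(1)=12; μ^(2)=2; μ^(3)=3/4; μ^(4)=-3; μ^(5)=-11/2

((0, 1, 0, 0); (1, 0, 0, 0); (1, 1, 1, 1); (0, 0, 2, 0); (0, 0, 1, 1))


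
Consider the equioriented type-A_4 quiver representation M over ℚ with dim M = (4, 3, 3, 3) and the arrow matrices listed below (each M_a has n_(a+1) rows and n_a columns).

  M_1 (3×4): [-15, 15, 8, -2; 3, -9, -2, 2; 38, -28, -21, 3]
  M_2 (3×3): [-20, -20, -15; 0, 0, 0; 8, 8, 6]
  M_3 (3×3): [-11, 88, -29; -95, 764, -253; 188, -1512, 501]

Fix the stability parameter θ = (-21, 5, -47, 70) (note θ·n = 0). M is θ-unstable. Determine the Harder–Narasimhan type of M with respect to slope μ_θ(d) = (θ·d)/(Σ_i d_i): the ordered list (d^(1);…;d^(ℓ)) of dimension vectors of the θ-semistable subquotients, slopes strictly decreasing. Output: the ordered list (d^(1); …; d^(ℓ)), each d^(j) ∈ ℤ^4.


Via rank(M_{q-1}∘⋯∘M_p): M ≅ I[1,1], I[1,2]^2, I[1,4], I[3,4]^2.
μ_θ-semistable layers: μ^(1)=70; μ^(2)=5; μ^(3)=-21; μ^(4)=-47

((0, 0, 0, 3); (0, 2, 0, 0); (4, 1, 1, 0); (0, 0, 2, 0))


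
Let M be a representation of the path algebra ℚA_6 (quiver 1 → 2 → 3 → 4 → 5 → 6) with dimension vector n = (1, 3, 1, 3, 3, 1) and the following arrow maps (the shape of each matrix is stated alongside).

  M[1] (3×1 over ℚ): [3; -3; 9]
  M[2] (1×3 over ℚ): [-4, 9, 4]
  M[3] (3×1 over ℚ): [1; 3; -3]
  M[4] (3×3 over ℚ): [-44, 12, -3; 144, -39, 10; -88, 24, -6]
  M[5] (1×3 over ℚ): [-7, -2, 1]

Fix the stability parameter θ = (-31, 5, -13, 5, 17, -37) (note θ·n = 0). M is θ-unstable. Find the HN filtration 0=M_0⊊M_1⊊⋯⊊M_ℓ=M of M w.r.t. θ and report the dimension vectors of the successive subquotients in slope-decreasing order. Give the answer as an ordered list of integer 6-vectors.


Via rank(M_{q-1}∘⋯∘M_p): M ≅ I[1,6], I[2,2]^2, I[4,4], I[4,5], I[5,5].
μ_θ-semistable layers: μ^(1)=17; μ^(2)=5; μ^(3)=-23/5; μ^(4)=-31

((0, 0, 0, 0, 2, 0); (0, 2, 0, 2, 0, 0); (0, 1, 1, 1, 1, 1); (1, 0, 0, 0, 0, 0))


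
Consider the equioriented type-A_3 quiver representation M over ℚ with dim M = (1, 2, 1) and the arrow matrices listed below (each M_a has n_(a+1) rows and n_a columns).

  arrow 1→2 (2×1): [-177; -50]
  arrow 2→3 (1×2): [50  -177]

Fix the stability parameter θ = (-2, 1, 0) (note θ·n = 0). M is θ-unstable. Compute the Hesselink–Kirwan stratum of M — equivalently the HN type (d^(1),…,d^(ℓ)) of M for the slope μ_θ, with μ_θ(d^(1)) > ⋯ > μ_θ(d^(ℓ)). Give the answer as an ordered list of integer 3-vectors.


Interval decomposition of M: I[1,2], I[2,3].
HN type (ℓ=3): μ^(1)=1; μ^(2)=1/2; μ^(3)=-2

((0, 1, 0); (0, 1, 1); (1, 0, 0))


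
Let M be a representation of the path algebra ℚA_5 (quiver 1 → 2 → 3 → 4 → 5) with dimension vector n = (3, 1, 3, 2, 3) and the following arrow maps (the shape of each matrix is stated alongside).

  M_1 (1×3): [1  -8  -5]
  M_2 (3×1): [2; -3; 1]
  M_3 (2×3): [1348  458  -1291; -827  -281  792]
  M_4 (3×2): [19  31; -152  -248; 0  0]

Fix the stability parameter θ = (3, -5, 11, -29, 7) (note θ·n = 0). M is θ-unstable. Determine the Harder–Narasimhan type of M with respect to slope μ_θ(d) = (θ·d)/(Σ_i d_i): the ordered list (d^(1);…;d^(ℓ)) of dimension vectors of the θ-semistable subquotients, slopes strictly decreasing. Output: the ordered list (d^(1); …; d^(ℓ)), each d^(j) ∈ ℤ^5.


Via rank(M_{q-1}∘⋯∘M_p): M ≅ I[1,1]^2, I[1,4], I[3,3], I[3,5], I[5,5]^2.
μ_θ-semistable layers: μ^(1)=11; μ^(2)=7; μ^(3)=3; μ^(4)=-5; μ^(5)=-9

((0, 0, 1, 0, 0); (0, 0, 0, 0, 3); (2, 0, 0, 0, 0); (1, 1, 1, 1, 0); (0, 0, 1, 1, 0))


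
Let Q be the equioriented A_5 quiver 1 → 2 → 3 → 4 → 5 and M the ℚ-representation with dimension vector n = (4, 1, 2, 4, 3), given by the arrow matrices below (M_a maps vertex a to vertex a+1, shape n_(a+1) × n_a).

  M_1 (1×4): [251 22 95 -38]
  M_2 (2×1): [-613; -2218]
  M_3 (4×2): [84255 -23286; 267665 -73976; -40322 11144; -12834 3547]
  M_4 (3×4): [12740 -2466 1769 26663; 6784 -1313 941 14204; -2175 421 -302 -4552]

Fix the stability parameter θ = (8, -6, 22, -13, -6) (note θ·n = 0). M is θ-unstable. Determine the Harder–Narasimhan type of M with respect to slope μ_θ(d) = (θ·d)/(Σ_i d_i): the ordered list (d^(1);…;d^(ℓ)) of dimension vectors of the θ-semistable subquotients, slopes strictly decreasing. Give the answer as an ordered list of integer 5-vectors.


Interval decomposition of M: I[1,1]^3, I[1,5], I[3,5], I[4,4], I[4,5].
HN type (ℓ=4): μ^(1)=8; μ^(2)=1; μ^(3)=-6; μ^(4)=-13

((3, 0, 0, 0, 0); (1, 1, 2, 2, 2); (0, 0, 0, 0, 1); (0, 0, 0, 2, 0))


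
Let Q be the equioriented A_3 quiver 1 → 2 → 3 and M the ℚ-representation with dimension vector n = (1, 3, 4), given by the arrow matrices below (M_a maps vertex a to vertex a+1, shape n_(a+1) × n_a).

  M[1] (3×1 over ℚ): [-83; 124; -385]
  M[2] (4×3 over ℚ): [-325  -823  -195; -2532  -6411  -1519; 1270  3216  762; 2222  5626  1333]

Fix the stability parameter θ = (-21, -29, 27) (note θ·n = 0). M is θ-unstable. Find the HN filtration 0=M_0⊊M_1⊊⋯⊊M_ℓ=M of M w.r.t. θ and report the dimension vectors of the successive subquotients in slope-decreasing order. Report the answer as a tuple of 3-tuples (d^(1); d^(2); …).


Barcode: M ≅ I[1,3], I[2,3]^2, I[3,3]. HN layers by μ_θ (3 steps, strictly decreasing):
  μ^(1)=27; μ^(2)=-25; μ^(3)=-29

((0, 0, 4); (1, 1, 0); (0, 2, 0))


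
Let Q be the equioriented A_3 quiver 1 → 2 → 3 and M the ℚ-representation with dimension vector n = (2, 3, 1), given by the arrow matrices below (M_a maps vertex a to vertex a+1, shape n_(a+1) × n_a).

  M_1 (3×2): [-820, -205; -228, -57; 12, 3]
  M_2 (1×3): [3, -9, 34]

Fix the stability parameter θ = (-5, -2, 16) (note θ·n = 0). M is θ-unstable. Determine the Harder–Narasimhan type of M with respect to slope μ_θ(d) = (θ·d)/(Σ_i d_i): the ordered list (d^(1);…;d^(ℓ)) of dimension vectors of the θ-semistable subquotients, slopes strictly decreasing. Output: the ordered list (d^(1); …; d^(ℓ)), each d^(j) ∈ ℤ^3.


Barcode: M ≅ I[1,1], I[1,2], I[2,2], I[2,3]. HN layers by μ_θ (3 steps, strictly decreasing):
  μ^(1)=16; μ^(2)=-2; μ^(3)=-5

((0, 0, 1); (0, 3, 0); (2, 0, 0))


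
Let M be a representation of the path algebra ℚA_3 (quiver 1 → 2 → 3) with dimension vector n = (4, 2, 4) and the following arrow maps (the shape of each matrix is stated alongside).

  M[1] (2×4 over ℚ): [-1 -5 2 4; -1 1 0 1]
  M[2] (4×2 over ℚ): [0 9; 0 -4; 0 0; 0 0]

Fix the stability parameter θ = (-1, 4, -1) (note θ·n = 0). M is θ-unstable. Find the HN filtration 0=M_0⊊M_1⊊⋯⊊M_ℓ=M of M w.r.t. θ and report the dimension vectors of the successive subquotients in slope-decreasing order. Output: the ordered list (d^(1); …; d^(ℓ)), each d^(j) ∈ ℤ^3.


Interval decomposition of M: I[1,1]^2, I[1,2], I[1,3], I[3,3]^3.
HN type (ℓ=3): μ^(1)=4; μ^(2)=3/2; μ^(3)=-1

((0, 1, 0); (0, 1, 1); (4, 0, 3))


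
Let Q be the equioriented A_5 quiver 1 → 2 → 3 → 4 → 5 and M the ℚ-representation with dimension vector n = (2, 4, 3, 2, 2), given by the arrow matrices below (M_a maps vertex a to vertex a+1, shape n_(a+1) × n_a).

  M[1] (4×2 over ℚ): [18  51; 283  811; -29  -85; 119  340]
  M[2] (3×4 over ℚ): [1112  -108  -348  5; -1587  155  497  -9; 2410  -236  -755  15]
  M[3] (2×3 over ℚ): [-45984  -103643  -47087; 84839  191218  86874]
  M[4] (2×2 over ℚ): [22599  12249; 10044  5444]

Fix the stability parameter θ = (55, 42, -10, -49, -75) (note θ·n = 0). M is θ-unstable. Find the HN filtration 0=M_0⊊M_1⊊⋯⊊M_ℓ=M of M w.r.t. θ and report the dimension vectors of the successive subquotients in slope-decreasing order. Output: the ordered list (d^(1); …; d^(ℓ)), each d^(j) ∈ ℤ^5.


Barcode: M ≅ I[1,4], I[1,5], I[2,2], I[2,3], I[5,5]. HN layers by μ_θ (5 steps, strictly decreasing):
  μ^(1)=42; μ^(2)=16; μ^(3)=19/2; μ^(4)=-37/5; μ^(5)=-75

((0, 1, 0, 0, 0); (0, 1, 1, 0, 0); (1, 1, 1, 1, 0); (1, 1, 1, 1, 1); (0, 0, 0, 0, 1))


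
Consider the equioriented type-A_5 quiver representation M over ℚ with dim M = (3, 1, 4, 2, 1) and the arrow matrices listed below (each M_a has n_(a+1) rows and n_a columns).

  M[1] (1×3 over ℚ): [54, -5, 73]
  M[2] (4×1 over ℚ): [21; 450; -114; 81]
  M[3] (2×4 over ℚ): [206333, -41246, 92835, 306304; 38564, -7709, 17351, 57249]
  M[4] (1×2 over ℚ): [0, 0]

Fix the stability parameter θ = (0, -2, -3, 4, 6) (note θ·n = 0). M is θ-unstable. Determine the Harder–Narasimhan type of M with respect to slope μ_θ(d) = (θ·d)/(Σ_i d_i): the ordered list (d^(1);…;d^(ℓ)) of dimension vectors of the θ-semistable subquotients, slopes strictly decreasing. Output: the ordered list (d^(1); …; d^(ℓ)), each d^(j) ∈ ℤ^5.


Barcode: M ≅ I[1,1]^2, I[1,4], I[3,3]^2, I[3,4], I[5,5]. HN layers by μ_θ (5 steps, strictly decreasing):
  μ^(1)=6; μ^(2)=4; μ^(3)=0; μ^(4)=-5/3; μ^(5)=-3

((0, 0, 0, 0, 1); (0, 0, 0, 2, 0); (2, 0, 0, 0, 0); (1, 1, 1, 0, 0); (0, 0, 3, 0, 0))


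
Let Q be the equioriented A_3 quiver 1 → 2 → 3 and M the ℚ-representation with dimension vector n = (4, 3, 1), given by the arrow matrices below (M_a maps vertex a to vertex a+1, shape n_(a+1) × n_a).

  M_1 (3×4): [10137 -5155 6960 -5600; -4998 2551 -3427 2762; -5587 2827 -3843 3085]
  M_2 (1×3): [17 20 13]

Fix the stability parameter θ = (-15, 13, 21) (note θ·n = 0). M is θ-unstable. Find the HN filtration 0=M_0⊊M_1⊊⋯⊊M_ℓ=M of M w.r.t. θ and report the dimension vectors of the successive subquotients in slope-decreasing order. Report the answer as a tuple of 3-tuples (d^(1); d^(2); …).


Via rank(M_{q-1}∘⋯∘M_p): M ≅ I[1,1], I[1,2]^2, I[1,3].
μ_θ-semistable layers: μ^(1)=21; μ^(2)=13; μ^(3)=-15

((0, 0, 1); (0, 3, 0); (4, 0, 0))


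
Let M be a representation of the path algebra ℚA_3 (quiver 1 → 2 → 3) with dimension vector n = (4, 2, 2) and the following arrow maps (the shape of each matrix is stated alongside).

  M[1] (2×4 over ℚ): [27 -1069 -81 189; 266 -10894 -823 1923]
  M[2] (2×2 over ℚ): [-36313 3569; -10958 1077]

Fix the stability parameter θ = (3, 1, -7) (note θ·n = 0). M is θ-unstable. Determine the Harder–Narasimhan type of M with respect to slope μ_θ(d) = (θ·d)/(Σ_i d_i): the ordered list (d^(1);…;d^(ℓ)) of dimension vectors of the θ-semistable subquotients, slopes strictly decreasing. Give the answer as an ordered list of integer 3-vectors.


Barcode: M ≅ I[1,1]^2, I[1,3]^2. HN layers by μ_θ (2 steps, strictly decreasing):
  μ^(1)=3; μ^(2)=-1

((2, 0, 0); (2, 2, 2))


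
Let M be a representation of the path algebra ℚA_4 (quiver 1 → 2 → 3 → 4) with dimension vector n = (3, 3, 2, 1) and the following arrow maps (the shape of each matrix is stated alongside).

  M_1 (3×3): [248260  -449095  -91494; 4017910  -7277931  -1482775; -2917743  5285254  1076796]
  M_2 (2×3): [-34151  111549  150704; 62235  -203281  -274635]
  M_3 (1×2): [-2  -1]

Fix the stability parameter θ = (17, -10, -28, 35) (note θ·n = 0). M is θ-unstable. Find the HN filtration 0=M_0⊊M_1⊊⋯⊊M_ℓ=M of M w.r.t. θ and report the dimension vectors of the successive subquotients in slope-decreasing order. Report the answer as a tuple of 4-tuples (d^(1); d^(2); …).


Interval decomposition of M: I[1,2], I[1,3], I[1,4].
HN type (ℓ=3): μ^(1)=35; μ^(2)=7/2; μ^(3)=-7

((0, 0, 0, 1); (1, 1, 0, 0); (2, 2, 2, 0))


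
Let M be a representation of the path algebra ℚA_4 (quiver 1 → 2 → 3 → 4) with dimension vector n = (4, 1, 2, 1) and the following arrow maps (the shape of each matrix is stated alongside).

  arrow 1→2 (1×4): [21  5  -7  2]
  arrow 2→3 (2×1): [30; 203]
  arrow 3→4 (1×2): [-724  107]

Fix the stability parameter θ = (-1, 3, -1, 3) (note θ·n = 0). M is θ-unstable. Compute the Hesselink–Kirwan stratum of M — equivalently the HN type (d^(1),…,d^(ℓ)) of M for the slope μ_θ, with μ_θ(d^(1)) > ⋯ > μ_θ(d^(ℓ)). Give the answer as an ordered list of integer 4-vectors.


Via rank(M_{q-1}∘⋯∘M_p): M ≅ I[1,1]^3, I[1,4], I[3,3].
μ_θ-semistable layers: μ^(1)=3; μ^(2)=1; μ^(3)=-1

((0, 0, 0, 1); (0, 1, 1, 0); (4, 0, 1, 0))


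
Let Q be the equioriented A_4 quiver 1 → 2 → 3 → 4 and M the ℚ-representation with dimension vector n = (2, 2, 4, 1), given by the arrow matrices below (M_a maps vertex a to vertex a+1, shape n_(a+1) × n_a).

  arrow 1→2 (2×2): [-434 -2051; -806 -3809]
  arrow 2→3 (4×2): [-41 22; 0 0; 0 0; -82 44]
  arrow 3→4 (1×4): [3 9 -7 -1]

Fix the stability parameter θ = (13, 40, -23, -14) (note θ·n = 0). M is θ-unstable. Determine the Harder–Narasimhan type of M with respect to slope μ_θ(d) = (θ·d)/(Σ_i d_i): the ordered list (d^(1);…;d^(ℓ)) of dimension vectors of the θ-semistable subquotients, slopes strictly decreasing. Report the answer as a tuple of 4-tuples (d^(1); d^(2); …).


Barcode: M ≅ I[1,1], I[1,4], I[2,2], I[3,3]^3. HN layers by μ_θ (4 steps, strictly decreasing):
  μ^(1)=40; μ^(2)=13; μ^(3)=4; μ^(4)=-23

((0, 1, 0, 0); (1, 0, 0, 0); (1, 1, 1, 1); (0, 0, 3, 0))
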